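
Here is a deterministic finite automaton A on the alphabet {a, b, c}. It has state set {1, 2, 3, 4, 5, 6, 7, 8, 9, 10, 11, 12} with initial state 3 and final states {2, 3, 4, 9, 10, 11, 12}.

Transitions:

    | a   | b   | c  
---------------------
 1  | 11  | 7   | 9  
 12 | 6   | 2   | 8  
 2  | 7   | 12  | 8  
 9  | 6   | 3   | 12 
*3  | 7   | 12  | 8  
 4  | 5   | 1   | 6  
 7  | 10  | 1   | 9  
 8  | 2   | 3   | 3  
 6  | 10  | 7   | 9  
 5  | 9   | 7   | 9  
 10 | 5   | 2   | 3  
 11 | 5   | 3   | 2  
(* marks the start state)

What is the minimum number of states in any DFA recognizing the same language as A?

States {4} cannot be reached from the start state, so discard them.
P0 = {2,3,9,10,11,12} | {1,5,6,7,8}.
On input c, block {2,3,9,10,11,12} splits into {2,3,12} and {9,10,11}.
Refine {1,5,6,7,8} on symbol a: members go to different blocks, giving {1,5,6,7} and {8}.
Stable partition: {2,3,12} | {1,5,6,7} | {9,10,11} | {8} — 4 equivalence classes.

4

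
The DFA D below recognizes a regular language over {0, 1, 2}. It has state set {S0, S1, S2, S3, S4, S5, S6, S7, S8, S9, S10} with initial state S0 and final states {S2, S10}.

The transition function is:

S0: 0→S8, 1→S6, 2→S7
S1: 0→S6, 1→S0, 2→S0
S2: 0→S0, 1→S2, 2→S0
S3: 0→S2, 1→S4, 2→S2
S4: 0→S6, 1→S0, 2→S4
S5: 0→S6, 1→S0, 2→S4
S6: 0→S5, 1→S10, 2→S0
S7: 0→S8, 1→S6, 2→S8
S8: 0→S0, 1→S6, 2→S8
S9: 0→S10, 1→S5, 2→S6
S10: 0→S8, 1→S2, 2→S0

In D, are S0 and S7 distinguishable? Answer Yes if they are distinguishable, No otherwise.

First remove the unreachable states {S1,S3,S9}; 8 states remain.
Start with accepting vs non-accepting: {S2,S10} | {S0,S4,S5,S6,S7,S8}.
Refine {S0,S4,S5,S6,S7,S8} on symbol 1: members go to different blocks, giving {S0,S4,S5,S7,S8} and {S6}.
On input 0, block {S0,S4,S5,S7,S8} splits into {S0,S7,S8} and {S4,S5}.
The partition is now stable with 4 blocks: {S2,S10} | {S0,S7,S8} | {S6} | {S4,S5}.
S0 and S7 lie in the same block of the stable partition, so they are equivalent — no string distinguishes them.

No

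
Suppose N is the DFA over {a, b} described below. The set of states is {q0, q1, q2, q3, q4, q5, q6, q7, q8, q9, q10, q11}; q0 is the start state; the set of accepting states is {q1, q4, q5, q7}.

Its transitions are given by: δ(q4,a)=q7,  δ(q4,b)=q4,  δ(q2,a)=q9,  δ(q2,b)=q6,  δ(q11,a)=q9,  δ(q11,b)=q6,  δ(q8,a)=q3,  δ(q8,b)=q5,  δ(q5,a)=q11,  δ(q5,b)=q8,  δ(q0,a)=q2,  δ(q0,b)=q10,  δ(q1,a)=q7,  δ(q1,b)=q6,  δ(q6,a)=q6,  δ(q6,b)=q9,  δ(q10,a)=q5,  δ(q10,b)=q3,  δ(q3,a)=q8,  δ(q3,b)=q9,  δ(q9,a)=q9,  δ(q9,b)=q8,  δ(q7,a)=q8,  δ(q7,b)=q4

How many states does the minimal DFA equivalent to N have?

8

States {q1,q4,q7} cannot be reached from the start state, so discard them.
P0 = {q5} | {q0,q2,q3,q6,q8,q9,q10,q11}.
On input a, block {q0,q2,q3,q6,q8,q9,q10,q11} splits into {q0,q2,q3,q6,q8,q9,q11} and {q10}.
Refine {q0,q2,q3,q6,q8,q9,q11} on symbol b: members go to different blocks, giving {q2,q3,q6,q9,q11} and {q0} and {q8}.
Refine {q2,q3,q6,q9,q11} on symbol a: members go to different blocks, giving {q2,q6,q9,q11} and {q3}.
Split {q2,q6,q9,q11} by δ(·,b) → {q2,q6,q11} and {q9}.
Refine {q2,q6,q11} on symbol a: members go to different blocks, giving {q2,q11} and {q6}.
Stable partition: {q5} | {q2,q11} | {q10} | {q0} | {q8} | {q3} | {q9} | {q6} — 8 equivalence classes.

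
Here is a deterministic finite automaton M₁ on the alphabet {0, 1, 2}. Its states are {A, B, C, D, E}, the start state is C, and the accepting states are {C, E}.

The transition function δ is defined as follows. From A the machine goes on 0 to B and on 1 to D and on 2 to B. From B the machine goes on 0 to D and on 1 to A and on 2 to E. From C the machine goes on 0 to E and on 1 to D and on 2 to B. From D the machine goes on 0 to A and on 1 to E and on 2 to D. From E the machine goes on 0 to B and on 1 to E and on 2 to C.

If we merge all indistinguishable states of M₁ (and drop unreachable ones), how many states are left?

Every state is reachable, so we keep all 5.
Start with accepting vs non-accepting: {C,E} | {A,B,D}.
Refine {C,E} on symbol 0: members go to different blocks, giving {C} and {E}.
Refine {A,B,D} on symbol 1: members go to different blocks, giving {A,B} and {D}.
Split {A,B} by δ(·,0) → {A} and {B}.
The partition is now stable with 5 blocks: {C} | {A} | {E} | {D} | {B}.

5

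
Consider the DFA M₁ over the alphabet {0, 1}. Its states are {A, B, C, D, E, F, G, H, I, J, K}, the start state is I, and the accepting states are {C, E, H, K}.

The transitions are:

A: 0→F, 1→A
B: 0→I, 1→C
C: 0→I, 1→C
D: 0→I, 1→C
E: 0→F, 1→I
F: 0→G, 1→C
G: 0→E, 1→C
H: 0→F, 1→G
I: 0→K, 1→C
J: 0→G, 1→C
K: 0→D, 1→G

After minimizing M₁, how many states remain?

4

First remove the unreachable states {A,B,H,J}; 7 states remain.
Start with accepting vs non-accepting: {C,E,K} | {D,F,G,I}.
Split {C,E,K} by δ(·,1) → {E,K} and {C}.
Split {D,F,G,I} by δ(·,0) → {D,F} and {G,I}.
No further refinement is possible. Final partition (4 blocks): {E,K} | {D,F} | {C} | {G,I}.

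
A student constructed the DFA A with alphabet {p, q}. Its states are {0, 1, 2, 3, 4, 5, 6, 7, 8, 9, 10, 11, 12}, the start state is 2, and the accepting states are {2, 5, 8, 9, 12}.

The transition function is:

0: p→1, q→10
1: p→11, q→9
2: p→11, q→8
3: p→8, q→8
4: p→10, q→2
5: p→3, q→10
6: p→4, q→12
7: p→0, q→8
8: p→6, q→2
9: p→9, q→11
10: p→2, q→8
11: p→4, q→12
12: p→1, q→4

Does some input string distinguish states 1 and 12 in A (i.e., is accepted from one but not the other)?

First remove the unreachable states {0,3,5,7}; 9 states remain.
P0 = {2,8,9,12} | {1,4,6,10,11}.
On input p, block {2,8,9,12} splits into {2,8,12} and {9}.
Split {2,8,12} by δ(·,q) → {2,8} and {12}.
Split {1,4,6,10,11} by δ(·,p) → {1,4,6,11} and {10}.
On input p, block {1,4,6,11} splits into {1,6,11} and {4}.
On input p, block {1,6,11} splits into {6,11} and {1}.
The partition is now stable with 7 blocks: {2,8} | {6,11} | {9} | {12} | {10} | {4} | {1}.
1 and 12 end up in different blocks, so they are distinguishable. For instance, the string 'ε' is accepted from only 12.

Yes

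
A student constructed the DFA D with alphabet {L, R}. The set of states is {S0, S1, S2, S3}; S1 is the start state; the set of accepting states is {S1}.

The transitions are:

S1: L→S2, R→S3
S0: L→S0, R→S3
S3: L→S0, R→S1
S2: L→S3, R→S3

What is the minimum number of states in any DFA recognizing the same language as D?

P0 = {S1} | {S0,S2,S3}.
Split {S0,S2,S3} by δ(·,R) → {S0,S2} and {S3}.
Split {S0,S2} by δ(·,L) → {S0} and {S2}.
The partition is now stable with 4 blocks: {S1} | {S0} | {S3} | {S2}.

4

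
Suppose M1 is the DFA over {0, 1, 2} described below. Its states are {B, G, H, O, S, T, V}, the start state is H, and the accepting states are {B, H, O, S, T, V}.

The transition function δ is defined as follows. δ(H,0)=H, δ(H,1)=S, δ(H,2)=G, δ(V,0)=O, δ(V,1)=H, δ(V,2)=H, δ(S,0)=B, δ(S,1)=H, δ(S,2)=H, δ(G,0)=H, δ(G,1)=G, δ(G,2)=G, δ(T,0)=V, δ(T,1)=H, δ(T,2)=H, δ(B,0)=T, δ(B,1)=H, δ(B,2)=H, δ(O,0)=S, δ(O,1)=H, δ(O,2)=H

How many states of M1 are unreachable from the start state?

A breadth-first search from the start state visits every state.

0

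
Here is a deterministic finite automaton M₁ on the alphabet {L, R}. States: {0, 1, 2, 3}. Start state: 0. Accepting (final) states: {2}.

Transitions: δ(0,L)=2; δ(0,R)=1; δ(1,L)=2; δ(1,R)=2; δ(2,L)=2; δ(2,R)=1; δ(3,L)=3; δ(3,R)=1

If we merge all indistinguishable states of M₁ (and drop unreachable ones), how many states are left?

3

Reachable states from the start: {0,1,2}. Unreachable: {3} — drop them.
Start with accepting vs non-accepting: {2} | {0,1}.
Split {0,1} by δ(·,R) → {0} and {1}.
Stable partition: {2} | {0} | {1} — 3 equivalence classes.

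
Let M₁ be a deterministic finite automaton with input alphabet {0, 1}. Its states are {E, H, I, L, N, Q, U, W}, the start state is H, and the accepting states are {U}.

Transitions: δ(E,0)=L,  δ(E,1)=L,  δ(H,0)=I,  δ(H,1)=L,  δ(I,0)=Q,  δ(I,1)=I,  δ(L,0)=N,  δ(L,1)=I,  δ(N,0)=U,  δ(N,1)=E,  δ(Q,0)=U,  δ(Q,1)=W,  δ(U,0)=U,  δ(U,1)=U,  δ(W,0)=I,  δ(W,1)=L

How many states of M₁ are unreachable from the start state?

A breadth-first search from the start state visits every state.

0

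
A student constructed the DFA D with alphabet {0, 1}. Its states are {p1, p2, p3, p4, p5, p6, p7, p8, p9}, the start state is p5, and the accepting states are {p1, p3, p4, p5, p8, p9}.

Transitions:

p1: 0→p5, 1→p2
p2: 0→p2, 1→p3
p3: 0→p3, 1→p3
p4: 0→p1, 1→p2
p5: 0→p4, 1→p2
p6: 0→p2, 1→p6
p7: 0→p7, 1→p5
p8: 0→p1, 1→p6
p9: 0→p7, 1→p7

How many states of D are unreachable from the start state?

4

Starting at p5 and following transitions, the reachable set is {p1, p2, p3, p4, p5}. That leaves p6, p7, p8, p9 unreachable — 4 in total.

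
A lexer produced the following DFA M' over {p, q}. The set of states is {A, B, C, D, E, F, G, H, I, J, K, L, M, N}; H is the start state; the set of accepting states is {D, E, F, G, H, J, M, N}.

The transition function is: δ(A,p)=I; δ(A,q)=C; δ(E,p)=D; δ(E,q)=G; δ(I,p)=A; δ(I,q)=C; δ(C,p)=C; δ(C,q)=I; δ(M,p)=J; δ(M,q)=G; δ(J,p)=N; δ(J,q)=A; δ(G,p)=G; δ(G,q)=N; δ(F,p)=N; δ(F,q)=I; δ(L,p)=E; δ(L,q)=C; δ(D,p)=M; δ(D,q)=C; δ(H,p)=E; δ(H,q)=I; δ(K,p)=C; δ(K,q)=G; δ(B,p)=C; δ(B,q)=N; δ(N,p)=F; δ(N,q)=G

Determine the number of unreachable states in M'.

Starting at H and following transitions, the reachable set is {A, C, D, E, F, G, H, I, J, M, N}. That leaves B, K, L unreachable — 3 in total.

3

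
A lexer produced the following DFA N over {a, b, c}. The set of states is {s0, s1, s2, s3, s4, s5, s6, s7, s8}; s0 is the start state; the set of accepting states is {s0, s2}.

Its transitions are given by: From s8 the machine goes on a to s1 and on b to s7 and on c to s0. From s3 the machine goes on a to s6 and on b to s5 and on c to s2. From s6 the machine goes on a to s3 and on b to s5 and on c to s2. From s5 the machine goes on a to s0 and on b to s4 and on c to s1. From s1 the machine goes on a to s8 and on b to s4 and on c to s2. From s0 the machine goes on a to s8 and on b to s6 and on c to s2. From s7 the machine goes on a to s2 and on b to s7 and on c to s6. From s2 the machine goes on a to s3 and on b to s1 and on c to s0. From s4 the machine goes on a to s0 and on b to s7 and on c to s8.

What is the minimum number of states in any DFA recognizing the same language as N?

3

Initial partition by acceptance: {s0,s2} | {s1,s3,s4,s5,s6,s7,s8}.
Refine {s1,s3,s4,s5,s6,s7,s8} on symbol a: members go to different blocks, giving {s1,s3,s6,s8} and {s4,s5,s7}.
No further refinement is possible. Final partition (3 blocks): {s0,s2} | {s1,s3,s6,s8} | {s4,s5,s7}.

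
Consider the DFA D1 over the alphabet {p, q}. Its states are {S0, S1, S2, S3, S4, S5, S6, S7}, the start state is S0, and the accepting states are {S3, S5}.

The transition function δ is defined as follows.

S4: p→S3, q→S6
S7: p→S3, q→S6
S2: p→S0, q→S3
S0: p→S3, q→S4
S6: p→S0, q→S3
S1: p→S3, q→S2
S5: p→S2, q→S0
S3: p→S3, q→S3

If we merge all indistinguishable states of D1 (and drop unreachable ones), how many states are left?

First remove the unreachable states {S1,S2,S5,S7}; 4 states remain.
Start with accepting vs non-accepting: {S3} | {S0,S4,S6}.
On input p, block {S0,S4,S6} splits into {S0,S4} and {S6}.
Split {S0,S4} by δ(·,q) → {S0} and {S4}.
No further refinement is possible. Final partition (4 blocks): {S3} | {S0} | {S6} | {S4}.

4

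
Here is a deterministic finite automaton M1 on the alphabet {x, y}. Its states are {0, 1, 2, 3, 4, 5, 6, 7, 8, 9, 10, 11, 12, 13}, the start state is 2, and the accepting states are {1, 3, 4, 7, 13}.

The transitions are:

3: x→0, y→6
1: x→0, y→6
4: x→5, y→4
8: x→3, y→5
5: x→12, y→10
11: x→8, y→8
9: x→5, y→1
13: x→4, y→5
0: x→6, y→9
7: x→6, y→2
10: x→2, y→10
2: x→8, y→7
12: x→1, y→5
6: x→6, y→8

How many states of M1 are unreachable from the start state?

BFS from 2 reaches {0, 1, 2, 3, 5, 6, 7, 8, 9, 10, 12}; the 3 state(s) 4, 11, 13 are never visited.

3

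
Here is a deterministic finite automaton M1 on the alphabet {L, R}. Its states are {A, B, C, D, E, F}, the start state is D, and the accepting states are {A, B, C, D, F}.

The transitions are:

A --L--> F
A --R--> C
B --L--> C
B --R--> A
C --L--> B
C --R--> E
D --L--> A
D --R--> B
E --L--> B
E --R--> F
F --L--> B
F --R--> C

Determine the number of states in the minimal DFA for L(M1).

Every state is reachable, so we keep all 6.
P0 = {A,B,C,D,F} | {E}.
Refine {A,B,C,D,F} on symbol R: members go to different blocks, giving {A,B,D,F} and {C}.
Split {A,B,D,F} by δ(·,L) → {A,D,F} and {B}.
Split {A,D,F} by δ(·,L) → {A,D} and {F}.
Refine {A,D} on symbol L: members go to different blocks, giving {A} and {D}.
No further refinement is possible. Final partition (6 blocks): {A} | {E} | {C} | {B} | {F} | {D}.

6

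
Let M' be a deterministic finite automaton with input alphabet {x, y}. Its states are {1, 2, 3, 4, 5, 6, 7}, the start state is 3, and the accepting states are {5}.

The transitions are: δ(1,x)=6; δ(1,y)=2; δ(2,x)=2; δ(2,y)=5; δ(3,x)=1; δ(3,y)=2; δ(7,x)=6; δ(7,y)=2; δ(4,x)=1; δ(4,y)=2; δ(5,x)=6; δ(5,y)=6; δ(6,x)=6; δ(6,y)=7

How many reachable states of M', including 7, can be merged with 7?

States {4} cannot be reached from the start state, so discard them.
Start with accepting vs non-accepting: {5} | {1,2,3,6,7}.
Refine {1,2,3,6,7} on symbol y: members go to different blocks, giving {1,3,6,7} and {2}.
Refine {1,3,6,7} on symbol y: members go to different blocks, giving {1,3,7} and {6}.
Split {1,3,7} by δ(·,x) → {1,7} and {3}.
The partition is now stable with 5 blocks: {5} | {1,7} | {2} | {6} | {3}.
The equivalence class containing 7 is {1,7}, of size 2.

2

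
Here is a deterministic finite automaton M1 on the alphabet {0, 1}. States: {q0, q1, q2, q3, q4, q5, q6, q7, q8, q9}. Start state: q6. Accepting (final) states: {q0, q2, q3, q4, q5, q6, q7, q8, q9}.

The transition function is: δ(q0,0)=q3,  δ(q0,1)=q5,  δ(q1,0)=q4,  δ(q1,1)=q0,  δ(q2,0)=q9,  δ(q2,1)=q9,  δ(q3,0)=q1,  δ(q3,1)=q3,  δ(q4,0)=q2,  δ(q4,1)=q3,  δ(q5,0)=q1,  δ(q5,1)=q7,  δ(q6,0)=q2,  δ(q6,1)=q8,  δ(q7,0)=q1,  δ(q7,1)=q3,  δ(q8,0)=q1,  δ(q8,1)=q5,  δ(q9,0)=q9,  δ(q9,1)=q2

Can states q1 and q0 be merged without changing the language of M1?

P0 = {q0,q2,q3,q4,q5,q6,q7,q8,q9} | {q1}.
Refine {q0,q2,q3,q4,q5,q6,q7,q8,q9} on symbol 0: members go to different blocks, giving {q0,q2,q4,q6,q9} and {q3,q5,q7,q8}.
On input 0, block {q0,q2,q4,q6,q9} splits into {q2,q4,q6,q9} and {q0}.
On input 1, block {q2,q4,q6,q9} splits into {q2,q9} and {q4,q6}.
Stable partition: {q2,q9} | {q1} | {q3,q5,q7,q8} | {q0} | {q4,q6} — 5 equivalence classes.
q1 and q0 end up in different blocks, so they are distinguishable. For instance, the string 'ε' is accepted from only q0.

No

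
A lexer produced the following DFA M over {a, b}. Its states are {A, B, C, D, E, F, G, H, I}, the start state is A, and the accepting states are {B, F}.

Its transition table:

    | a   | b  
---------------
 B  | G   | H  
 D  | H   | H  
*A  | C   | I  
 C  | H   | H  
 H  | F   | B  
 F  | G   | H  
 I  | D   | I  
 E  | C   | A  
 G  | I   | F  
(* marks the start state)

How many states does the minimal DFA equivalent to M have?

5

Reachable states from the start: {A,B,C,D,F,G,H,I}. Unreachable: {E} — drop them.
P0 = {B,F} | {A,C,D,G,H,I}.
On input a, block {A,C,D,G,H,I} splits into {A,C,D,G,I} and {H}.
On input a, block {A,C,D,G,I} splits into {A,G,I} and {C,D}.
On input a, block {A,G,I} splits into {A,I} and {G}.
No further refinement is possible. Final partition (5 blocks): {B,F} | {A,I} | {H} | {C,D} | {G}.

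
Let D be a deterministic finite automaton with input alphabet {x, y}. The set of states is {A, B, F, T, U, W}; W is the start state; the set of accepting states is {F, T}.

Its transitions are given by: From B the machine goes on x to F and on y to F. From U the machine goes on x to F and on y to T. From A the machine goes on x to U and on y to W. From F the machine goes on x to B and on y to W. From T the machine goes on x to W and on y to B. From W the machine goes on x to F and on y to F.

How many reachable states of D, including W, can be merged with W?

States {A,T,U} cannot be reached from the start state, so discard them.
Initial partition by acceptance: {F} | {B,W}.
Stable partition: {F} | {B,W} — 2 equivalence classes.
State W belongs to the block {B,W}, which has 2 states.

2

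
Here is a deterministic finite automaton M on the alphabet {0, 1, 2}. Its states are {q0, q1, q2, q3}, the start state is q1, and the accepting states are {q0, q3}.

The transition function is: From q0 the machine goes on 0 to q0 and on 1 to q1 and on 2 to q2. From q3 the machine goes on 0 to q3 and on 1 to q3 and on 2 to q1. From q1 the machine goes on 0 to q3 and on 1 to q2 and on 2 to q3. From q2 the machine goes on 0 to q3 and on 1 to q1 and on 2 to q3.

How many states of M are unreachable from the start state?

1

Starting at q1 and following transitions, the reachable set is {q1, q2, q3}. That leaves q0 unreachable — 1 in total.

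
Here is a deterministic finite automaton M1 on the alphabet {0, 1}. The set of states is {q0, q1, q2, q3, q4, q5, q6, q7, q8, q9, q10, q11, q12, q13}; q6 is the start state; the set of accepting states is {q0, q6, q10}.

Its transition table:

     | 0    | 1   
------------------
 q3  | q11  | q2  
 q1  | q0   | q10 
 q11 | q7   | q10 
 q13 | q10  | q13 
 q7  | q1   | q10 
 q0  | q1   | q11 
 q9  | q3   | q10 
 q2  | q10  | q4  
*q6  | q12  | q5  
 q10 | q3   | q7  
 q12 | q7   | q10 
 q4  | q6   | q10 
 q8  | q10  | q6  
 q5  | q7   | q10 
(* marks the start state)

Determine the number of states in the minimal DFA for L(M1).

9

States {q8,q9,q13} cannot be reached from the start state, so discard them.
P0 = {q0,q6,q10} | {q1,q2,q3,q4,q5,q7,q11,q12}.
On input 0, block {q1,q2,q3,q4,q5,q7,q11,q12} splits into {q3,q5,q7,q11,q12} and {q1,q2,q4}.
On input 0, block {q0,q6,q10} splits into {q6,q10} and {q0}.
On input 0, block {q3,q5,q7,q11,q12} splits into {q3,q5,q11,q12} and {q7}.
On input 1, block {q6,q10} splits into {q6} and {q10}.
Split {q3,q5,q11,q12} by δ(·,0) → {q5,q11,q12} and {q3}.
Refine {q1,q2,q4} on symbol 0: members go to different blocks, giving {q1} and {q2} and {q4}.
No further refinement is possible. Final partition (9 blocks): {q6} | {q5,q11,q12} | {q1} | {q0} | {q7} | {q10} | {q3} | {q2} | {q4}.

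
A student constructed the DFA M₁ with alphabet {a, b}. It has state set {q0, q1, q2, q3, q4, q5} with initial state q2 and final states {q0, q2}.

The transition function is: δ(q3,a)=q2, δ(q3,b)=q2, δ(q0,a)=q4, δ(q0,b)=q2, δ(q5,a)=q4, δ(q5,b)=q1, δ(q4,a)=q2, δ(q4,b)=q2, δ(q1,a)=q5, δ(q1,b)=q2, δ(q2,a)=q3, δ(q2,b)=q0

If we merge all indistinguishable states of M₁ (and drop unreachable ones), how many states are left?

First remove the unreachable states {q1,q5}; 4 states remain.
Start with accepting vs non-accepting: {q0,q2} | {q3,q4}.
The partition is now stable with 2 blocks: {q0,q2} | {q3,q4}.

2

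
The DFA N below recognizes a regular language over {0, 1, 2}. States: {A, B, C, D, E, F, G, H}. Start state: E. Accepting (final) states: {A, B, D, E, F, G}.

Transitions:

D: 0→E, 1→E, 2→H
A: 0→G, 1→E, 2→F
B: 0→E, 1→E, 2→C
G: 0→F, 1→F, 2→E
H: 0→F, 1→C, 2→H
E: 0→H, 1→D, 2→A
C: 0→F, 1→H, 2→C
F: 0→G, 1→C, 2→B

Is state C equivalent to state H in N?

All states are reachable from the start state.
P0 = {A,B,D,E,F,G} | {C,H}.
Refine {A,B,D,E,F,G} on symbol 0: members go to different blocks, giving {A,B,D,F,G} and {E}.
Split {A,B,D,F,G} by δ(·,0) → {A,F,G} and {B,D}.
Split {A,F,G} by δ(·,1) → {A} and {F} and {G}.
Stable partition: {A} | {C,H} | {E} | {B,D} | {F} | {G} — 6 equivalence classes.
C and H lie in the same block of the stable partition, so they are equivalent — no string distinguishes them.

Yes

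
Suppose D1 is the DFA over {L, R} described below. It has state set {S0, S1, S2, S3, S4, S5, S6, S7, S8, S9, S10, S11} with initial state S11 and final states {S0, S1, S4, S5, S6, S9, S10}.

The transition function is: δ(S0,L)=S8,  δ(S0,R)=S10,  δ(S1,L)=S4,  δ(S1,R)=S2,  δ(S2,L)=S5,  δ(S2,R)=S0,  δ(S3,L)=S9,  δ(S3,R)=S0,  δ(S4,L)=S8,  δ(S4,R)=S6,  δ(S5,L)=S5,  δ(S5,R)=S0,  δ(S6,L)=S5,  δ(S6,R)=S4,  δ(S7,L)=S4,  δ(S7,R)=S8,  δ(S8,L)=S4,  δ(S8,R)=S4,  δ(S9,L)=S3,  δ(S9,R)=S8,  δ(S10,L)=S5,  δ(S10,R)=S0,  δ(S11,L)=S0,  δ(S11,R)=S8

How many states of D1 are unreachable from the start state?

5

BFS from S11 reaches {S0, S4, S5, S6, S8, S10, S11}; the 5 state(s) S1, S2, S3, S7, S9 are never visited.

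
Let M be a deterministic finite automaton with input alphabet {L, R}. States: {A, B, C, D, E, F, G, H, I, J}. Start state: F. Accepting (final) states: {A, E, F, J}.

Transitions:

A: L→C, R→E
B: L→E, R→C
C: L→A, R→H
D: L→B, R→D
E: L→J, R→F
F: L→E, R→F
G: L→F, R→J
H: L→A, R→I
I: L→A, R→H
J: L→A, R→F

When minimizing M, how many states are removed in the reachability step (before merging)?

BFS from F reaches {A, C, E, F, H, I, J}; the 3 state(s) B, D, G are never visited.

3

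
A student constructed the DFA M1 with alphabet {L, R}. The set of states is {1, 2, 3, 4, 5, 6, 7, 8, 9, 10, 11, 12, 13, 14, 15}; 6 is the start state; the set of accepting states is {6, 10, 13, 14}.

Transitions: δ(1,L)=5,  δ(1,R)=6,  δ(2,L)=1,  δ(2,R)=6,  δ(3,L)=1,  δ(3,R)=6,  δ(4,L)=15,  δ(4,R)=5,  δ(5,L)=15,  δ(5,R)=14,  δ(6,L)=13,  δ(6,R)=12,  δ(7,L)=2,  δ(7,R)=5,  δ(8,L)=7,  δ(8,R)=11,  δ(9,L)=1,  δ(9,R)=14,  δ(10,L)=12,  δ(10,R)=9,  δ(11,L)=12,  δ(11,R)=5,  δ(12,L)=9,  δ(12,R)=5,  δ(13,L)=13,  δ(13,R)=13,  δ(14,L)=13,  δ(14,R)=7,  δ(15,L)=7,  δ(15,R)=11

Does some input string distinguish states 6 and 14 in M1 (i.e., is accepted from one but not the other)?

States {3,4,8,10} cannot be reached from the start state, so discard them.
P0 = {6,13,14} | {1,2,5,7,9,11,12,15}.
On input R, block {6,13,14} splits into {6,14} and {13}.
Refine {1,2,5,7,9,11,12,15} on symbol R: members go to different blocks, giving {1,2,5,9} and {7,11,12,15}.
On input L, block {1,2,5,9} splits into {1,2,9} and {5}.
Refine {1,2,9} on symbol L: members go to different blocks, giving {2,9} and {1}.
Split {7,11,12,15} by δ(·,L) → {7,12} and {11,15}.
Refine {11,15} on symbol R: members go to different blocks, giving {11} and {15}.
No further refinement is possible. Final partition (8 blocks): {6,14} | {2,9} | {13} | {7,12} | {5} | {1} | {11} | {15}.
6 and 14 lie in the same block of the stable partition, so they are equivalent — no string distinguishes them.

No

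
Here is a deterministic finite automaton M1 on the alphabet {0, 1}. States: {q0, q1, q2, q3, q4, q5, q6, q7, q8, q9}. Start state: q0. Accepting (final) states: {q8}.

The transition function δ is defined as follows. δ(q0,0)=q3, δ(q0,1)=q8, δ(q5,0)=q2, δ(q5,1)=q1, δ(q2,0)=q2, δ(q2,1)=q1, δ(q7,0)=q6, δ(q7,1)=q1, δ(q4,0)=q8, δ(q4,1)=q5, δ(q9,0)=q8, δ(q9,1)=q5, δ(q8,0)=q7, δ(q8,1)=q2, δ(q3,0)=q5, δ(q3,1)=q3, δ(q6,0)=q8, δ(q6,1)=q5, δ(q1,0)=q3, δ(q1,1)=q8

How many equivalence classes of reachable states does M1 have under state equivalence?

6

First remove the unreachable states {q4,q9}; 8 states remain.
Initial partition by acceptance: {q8} | {q0,q1,q2,q3,q5,q6,q7}.
Refine {q0,q1,q2,q3,q5,q6,q7} on symbol 0: members go to different blocks, giving {q0,q1,q2,q3,q5,q7} and {q6}.
Split {q0,q1,q2,q3,q5,q7} by δ(·,0) → {q0,q1,q2,q3,q5} and {q7}.
On input 1, block {q0,q1,q2,q3,q5} splits into {q2,q3,q5} and {q0,q1}.
On input 1, block {q2,q3,q5} splits into {q2,q5} and {q3}.
No further refinement is possible. Final partition (6 blocks): {q8} | {q2,q5} | {q6} | {q7} | {q0,q1} | {q3}.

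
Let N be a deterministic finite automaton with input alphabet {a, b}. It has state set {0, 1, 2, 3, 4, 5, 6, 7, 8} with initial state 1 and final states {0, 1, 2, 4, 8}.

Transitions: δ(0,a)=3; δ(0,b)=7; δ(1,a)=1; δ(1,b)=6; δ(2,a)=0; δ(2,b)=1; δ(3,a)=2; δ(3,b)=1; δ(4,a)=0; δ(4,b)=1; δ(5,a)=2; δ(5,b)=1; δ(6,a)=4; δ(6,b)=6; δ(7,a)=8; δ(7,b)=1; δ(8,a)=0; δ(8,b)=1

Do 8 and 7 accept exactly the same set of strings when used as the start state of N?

No

Reachable states from the start: {0,1,2,3,4,6,7,8}. Unreachable: {5} — drop them.
Initial partition by acceptance: {0,1,2,4,8} | {3,6,7}.
Refine {0,1,2,4,8} on symbol a: members go to different blocks, giving {1,2,4,8} and {0}.
Split {1,2,4,8} by δ(·,a) → {2,4,8} and {1}.
Refine {3,6,7} on symbol b: members go to different blocks, giving {3,7} and {6}.
No further refinement is possible. Final partition (5 blocks): {2,4,8} | {3,7} | {0} | {1} | {6}.
8 and 7 end up in different blocks, so they are distinguishable. For instance, the string 'ε' is accepted from only 8.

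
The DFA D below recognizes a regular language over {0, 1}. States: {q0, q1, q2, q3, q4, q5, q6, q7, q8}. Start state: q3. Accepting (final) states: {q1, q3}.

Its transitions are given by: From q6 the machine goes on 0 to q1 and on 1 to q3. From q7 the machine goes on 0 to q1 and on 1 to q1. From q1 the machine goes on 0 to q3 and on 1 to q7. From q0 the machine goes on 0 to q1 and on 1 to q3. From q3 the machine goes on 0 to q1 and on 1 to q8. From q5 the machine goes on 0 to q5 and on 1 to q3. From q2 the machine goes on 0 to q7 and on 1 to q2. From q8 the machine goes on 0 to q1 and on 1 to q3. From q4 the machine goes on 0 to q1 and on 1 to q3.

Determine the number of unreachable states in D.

5

No path from q3 leads to q0, q2, q4, q5, q6; the other 4 states are all reachable.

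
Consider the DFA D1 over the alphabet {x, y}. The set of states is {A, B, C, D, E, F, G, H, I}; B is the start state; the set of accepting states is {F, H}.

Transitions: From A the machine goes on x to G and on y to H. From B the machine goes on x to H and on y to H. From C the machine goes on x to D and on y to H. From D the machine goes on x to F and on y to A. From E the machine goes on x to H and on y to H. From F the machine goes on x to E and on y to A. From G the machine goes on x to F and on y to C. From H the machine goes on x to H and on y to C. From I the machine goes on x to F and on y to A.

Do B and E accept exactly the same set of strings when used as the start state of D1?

Yes

First remove the unreachable states {I}; 8 states remain.
Initial partition by acceptance: {F,H} | {A,B,C,D,E,G}.
On input x, block {F,H} splits into {F} and {H}.
Refine {A,B,C,D,E,G} on symbol x: members go to different blocks, giving {A,C} and {B,E} and {D,G}.
No further refinement is possible. Final partition (5 blocks): {F} | {A,C} | {H} | {B,E} | {D,G}.
B and E lie in the same block of the stable partition, so they are equivalent — no string distinguishes them.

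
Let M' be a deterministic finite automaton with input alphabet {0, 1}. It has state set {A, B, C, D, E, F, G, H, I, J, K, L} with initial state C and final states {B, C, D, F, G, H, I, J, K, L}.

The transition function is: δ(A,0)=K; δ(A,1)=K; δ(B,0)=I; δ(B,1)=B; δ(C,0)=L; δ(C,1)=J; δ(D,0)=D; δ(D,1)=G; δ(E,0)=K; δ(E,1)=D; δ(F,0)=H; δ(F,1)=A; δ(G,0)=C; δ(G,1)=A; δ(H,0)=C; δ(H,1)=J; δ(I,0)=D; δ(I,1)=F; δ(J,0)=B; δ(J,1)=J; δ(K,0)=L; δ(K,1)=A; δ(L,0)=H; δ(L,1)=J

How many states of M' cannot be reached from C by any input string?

1

Starting at C and following transitions, the reachable set is {A, B, C, D, F, G, H, I, J, K, L}. That leaves E unreachable — 1 in total.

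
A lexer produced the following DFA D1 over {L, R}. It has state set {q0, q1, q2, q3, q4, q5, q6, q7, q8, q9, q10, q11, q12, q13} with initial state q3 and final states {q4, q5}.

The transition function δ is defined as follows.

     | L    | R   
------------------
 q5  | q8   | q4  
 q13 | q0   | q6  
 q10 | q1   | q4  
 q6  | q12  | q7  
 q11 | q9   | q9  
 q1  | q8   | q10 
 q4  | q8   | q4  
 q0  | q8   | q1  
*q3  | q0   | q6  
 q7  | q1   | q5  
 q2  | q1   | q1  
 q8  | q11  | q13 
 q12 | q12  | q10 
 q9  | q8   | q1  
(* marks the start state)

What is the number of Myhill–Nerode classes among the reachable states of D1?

First remove the unreachable states {q2}; 13 states remain.
Initial partition by acceptance: {q4,q5} | {q0,q1,q3,q6,q7,q8,q9,q10,q11,q12,q13}.
Refine {q0,q1,q3,q6,q7,q8,q9,q10,q11,q12,q13} on symbol R: members go to different blocks, giving {q0,q1,q3,q6,q8,q9,q11,q12,q13} and {q7,q10}.
Split {q0,q1,q3,q6,q8,q9,q11,q12,q13} by δ(·,R) → {q0,q3,q8,q9,q11,q13} and {q1,q6,q12}.
Refine {q0,q3,q8,q9,q11,q13} on symbol R: members go to different blocks, giving {q0,q3,q9,q13} and {q8,q11}.
Refine {q0,q3,q9,q13} on symbol L: members go to different blocks, giving {q0,q9} and {q3,q13}.
Refine {q1,q6,q12} on symbol L: members go to different blocks, giving {q6,q12} and {q1}.
On input L, block {q8,q11} splits into {q8} and {q11}.
The partition is now stable with 8 blocks: {q4,q5} | {q0,q9} | {q7,q10} | {q6,q12} | {q8} | {q3,q13} | {q1} | {q11}.

8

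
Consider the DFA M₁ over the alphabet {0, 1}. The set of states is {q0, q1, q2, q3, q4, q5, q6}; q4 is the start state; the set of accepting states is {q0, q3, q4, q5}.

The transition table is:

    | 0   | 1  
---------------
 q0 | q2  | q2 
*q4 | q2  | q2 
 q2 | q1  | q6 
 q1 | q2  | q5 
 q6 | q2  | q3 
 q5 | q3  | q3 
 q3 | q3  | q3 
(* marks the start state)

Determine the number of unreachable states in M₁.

1

Starting at q4 and following transitions, the reachable set is {q1, q2, q3, q4, q5, q6}. That leaves q0 unreachable — 1 in total.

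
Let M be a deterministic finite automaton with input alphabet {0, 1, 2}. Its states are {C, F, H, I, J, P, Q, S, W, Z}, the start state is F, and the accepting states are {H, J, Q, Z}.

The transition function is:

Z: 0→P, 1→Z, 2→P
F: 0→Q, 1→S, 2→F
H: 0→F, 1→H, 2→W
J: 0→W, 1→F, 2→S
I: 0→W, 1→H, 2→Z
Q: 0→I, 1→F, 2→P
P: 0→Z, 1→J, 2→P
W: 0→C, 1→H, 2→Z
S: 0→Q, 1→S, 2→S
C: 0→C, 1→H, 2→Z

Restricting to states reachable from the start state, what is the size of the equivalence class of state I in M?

3

P0 = {H,J,Q,Z} | {C,F,I,P,S,W}.
Split {H,J,Q,Z} by δ(·,1) → {H,Z} and {J,Q}.
On input 0, block {C,F,I,P,S,W} splits into {C,I,W} and {F,S} and {P}.
Split {H,Z} by δ(·,0) → {H} and {Z}.
Split {J,Q} by δ(·,2) → {Q} and {J}.
No further refinement is possible. Final partition (7 blocks): {H} | {C,I,W} | {Q} | {F,S} | {P} | {Z} | {J}.
The equivalence class containing I is {C,I,W}, of size 3.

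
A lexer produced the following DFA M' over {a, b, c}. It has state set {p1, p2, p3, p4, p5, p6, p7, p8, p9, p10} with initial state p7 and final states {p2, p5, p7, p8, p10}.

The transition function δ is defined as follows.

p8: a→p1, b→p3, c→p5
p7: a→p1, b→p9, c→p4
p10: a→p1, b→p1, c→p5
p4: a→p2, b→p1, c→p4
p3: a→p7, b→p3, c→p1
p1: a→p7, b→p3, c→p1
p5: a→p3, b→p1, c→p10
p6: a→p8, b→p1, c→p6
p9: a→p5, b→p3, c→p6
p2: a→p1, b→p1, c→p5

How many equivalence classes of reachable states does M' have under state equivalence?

4

P0 = {p2,p5,p7,p8,p10} | {p1,p3,p4,p6,p9}.
On input c, block {p2,p5,p7,p8,p10} splits into {p2,p5,p8,p10} and {p7}.
On input a, block {p1,p3,p4,p6,p9} splits into {p4,p6,p9} and {p1,p3}.
Stable partition: {p2,p5,p8,p10} | {p4,p6,p9} | {p7} | {p1,p3} — 4 equivalence classes.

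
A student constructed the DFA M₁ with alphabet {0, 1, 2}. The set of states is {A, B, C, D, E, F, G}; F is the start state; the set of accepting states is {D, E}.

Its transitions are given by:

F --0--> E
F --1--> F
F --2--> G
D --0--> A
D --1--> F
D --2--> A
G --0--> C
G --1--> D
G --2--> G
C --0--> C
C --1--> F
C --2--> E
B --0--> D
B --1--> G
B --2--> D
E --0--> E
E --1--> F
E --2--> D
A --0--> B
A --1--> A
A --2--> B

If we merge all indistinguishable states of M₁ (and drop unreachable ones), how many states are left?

Initial partition by acceptance: {D,E} | {A,B,C,F,G}.
Split {D,E} by δ(·,0) → {D} and {E}.
Split {A,B,C,F,G} by δ(·,0) → {A,C,G} and {B} and {F}.
Refine {A,C,G} on symbol 0: members go to different blocks, giving {C,G} and {A}.
Split {C,G} by δ(·,1) → {C} and {G}.
No further refinement is possible. Final partition (7 blocks): {D} | {C} | {E} | {B} | {F} | {A} | {G}.

7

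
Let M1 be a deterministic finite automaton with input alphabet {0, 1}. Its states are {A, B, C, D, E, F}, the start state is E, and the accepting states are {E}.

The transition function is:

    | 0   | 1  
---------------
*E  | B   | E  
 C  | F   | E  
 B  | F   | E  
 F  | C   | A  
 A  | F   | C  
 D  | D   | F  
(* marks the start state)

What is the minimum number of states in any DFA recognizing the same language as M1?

States {D} cannot be reached from the start state, so discard them.
P0 = {E} | {A,B,C,F}.
On input 1, block {A,B,C,F} splits into {A,F} and {B,C}.
On input 0, block {A,F} splits into {A} and {F}.
Stable partition: {E} | {A} | {B,C} | {F} — 4 equivalence classes.

4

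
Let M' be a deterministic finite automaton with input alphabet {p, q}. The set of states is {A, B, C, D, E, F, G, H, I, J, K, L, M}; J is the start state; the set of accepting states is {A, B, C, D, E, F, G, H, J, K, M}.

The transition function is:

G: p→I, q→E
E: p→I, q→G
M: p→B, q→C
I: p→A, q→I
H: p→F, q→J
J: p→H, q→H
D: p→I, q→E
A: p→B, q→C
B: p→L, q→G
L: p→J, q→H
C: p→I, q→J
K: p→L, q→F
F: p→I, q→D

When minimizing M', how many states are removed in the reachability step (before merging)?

BFS from J reaches {A, B, C, D, E, F, G, H, I, J, L}; the 2 state(s) K, M are never visited.

2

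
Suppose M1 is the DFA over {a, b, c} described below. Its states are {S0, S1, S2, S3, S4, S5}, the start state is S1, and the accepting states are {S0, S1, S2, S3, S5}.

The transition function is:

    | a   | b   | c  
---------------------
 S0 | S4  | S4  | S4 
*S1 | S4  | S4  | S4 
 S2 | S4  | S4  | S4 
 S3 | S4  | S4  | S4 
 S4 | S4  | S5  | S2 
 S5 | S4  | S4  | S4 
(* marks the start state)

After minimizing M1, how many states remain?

First remove the unreachable states {S0,S3}; 4 states remain.
Start with accepting vs non-accepting: {S1,S2,S5} | {S4}.
Stable partition: {S1,S2,S5} | {S4} — 2 equivalence classes.

2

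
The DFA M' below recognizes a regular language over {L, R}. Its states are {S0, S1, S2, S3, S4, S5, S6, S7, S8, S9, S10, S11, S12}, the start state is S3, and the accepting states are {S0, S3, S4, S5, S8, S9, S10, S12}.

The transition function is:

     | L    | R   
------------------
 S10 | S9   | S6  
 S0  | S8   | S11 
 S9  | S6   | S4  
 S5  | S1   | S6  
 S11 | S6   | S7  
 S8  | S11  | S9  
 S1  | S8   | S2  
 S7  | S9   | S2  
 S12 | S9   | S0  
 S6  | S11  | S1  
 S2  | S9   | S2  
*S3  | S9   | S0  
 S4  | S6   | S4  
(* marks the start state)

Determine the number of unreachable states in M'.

3

No path from S3 leads to S5, S10, S12; the other 10 states are all reachable.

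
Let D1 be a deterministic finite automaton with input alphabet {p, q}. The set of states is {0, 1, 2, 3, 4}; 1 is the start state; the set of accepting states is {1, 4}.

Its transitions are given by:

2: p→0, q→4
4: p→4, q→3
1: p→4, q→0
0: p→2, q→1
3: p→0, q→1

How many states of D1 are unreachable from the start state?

Exploring from 1, all states are eventually visited, so none are unreachable.

0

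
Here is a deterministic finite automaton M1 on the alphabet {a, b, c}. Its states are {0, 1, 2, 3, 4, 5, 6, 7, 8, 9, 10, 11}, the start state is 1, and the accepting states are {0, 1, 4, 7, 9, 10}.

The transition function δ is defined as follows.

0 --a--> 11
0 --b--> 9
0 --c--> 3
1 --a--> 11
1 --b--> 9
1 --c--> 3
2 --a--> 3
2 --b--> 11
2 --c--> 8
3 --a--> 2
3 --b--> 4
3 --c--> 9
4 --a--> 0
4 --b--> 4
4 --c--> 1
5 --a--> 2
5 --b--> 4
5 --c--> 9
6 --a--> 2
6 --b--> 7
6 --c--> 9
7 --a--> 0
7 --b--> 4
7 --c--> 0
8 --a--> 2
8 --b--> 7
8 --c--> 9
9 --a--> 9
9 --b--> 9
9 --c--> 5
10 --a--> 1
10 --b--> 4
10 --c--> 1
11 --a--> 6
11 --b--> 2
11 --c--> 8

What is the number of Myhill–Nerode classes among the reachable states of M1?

Reachable states from the start: {0,1,2,3,4,5,6,7,8,9,11}. Unreachable: {10} — drop them.
P0 = {0,1,4,7,9} | {2,3,5,6,8,11}.
Split {0,1,4,7,9} by δ(·,a) → {4,7,9} and {0,1}.
Refine {4,7,9} on symbol a: members go to different blocks, giving {4,7} and {9}.
Refine {2,3,5,6,8,11} on symbol b: members go to different blocks, giving {3,5,6,8} and {2,11}.
The partition is now stable with 5 blocks: {4,7} | {3,5,6,8} | {0,1} | {9} | {2,11}.

5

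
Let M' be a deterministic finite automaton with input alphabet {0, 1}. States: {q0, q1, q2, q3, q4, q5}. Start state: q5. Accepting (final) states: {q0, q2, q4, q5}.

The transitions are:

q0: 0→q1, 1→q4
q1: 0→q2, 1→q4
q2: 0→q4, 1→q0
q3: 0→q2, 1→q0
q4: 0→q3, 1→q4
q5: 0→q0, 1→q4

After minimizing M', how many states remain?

3

All states are reachable from the start state.
Start with accepting vs non-accepting: {q0,q2,q4,q5} | {q1,q3}.
On input 0, block {q0,q2,q4,q5} splits into {q0,q4} and {q2,q5}.
The partition is now stable with 3 blocks: {q0,q4} | {q1,q3} | {q2,q5}.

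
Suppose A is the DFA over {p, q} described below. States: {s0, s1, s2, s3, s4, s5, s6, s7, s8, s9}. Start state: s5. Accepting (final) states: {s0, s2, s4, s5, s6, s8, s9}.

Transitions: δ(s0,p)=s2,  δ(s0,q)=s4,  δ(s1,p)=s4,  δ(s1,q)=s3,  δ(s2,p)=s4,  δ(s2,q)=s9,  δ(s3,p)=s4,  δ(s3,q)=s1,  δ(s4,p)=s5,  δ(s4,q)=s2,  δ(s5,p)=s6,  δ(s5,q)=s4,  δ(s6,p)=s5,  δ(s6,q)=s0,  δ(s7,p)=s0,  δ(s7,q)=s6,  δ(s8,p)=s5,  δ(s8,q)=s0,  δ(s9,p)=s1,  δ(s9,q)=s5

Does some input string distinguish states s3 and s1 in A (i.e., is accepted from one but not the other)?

States {s7,s8} cannot be reached from the start state, so discard them.
Initial partition by acceptance: {s0,s2,s4,s5,s6,s9} | {s1,s3}.
Refine {s0,s2,s4,s5,s6,s9} on symbol p: members go to different blocks, giving {s0,s2,s4,s5,s6} and {s9}.
Refine {s0,s2,s4,s5,s6} on symbol q: members go to different blocks, giving {s0,s4,s5,s6} and {s2}.
Split {s0,s4,s5,s6} by δ(·,p) → {s4,s5,s6} and {s0}.
On input q, block {s4,s5,s6} splits into {s4} and {s5} and {s6}.
No further refinement is possible. Final partition (7 blocks): {s4} | {s1,s3} | {s9} | {s2} | {s0} | {s5} | {s6}.
s3 and s1 lie in the same block of the stable partition, so they are equivalent — no string distinguishes them.

No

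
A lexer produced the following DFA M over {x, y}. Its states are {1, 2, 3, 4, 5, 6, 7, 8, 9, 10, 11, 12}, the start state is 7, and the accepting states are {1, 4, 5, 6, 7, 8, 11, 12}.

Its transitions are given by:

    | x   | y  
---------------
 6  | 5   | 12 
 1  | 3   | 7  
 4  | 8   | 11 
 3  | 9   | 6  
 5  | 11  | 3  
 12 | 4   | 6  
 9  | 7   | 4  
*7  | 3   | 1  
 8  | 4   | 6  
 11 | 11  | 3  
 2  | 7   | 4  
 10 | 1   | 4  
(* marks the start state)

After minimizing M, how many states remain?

First remove the unreachable states {2,10}; 10 states remain.
P0 = {1,4,5,6,7,8,11,12} | {3,9}.
Split {1,4,5,6,7,8,11,12} by δ(·,x) → {4,5,6,8,11,12} and {1,7}.
Split {4,5,6,8,11,12} by δ(·,y) → {4,6,8,12} and {5,11}.
On input x, block {4,6,8,12} splits into {4,8,12} and {6}.
On input y, block {4,8,12} splits into {8,12} and {4}.
Split {3,9} by δ(·,x) → {3} and {9}.
The partition is now stable with 7 blocks: {8,12} | {3} | {1,7} | {5,11} | {6} | {4} | {9}.

7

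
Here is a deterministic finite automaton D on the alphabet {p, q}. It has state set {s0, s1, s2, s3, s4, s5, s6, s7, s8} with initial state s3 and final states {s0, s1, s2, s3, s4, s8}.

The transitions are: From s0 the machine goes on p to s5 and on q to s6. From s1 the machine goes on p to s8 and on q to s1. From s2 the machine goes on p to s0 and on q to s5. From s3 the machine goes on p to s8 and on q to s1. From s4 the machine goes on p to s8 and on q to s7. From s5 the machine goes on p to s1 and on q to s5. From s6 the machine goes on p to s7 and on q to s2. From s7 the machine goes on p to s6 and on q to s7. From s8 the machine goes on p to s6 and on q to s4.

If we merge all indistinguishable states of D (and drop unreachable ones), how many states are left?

8

All states are reachable from the start state.
Start with accepting vs non-accepting: {s0,s1,s2,s3,s4,s8} | {s5,s6,s7}.
On input p, block {s0,s1,s2,s3,s4,s8} splits into {s1,s2,s3,s4} and {s0,s8}.
On input q, block {s1,s2,s3,s4} splits into {s1,s3} and {s2,s4}.
Split {s5,s6,s7} by δ(·,p) → {s6,s7} and {s5}.
On input q, block {s6,s7} splits into {s6} and {s7}.
Split {s0,s8} by δ(·,p) → {s0} and {s8}.
Split {s2,s4} by δ(·,p) → {s2} and {s4}.
Stable partition: {s1,s3} | {s6} | {s0} | {s2} | {s5} | {s7} | {s8} | {s4} — 8 equivalence classes.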